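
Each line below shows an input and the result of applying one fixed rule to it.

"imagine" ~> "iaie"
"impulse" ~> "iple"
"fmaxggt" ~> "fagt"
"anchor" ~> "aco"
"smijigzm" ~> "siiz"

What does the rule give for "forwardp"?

frad

The pattern: keep every other character starting from the first (positions 1st, 3rd, 5th, ...).
"forwardp" → "frad".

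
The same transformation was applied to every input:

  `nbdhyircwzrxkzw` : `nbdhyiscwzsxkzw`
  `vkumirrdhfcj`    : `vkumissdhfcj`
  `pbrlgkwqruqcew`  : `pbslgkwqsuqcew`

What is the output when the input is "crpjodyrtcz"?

The transformation: replace every "r" with "s".
So "crpjodyrtcz" becomes "cspjodystcz".

cspjodystcz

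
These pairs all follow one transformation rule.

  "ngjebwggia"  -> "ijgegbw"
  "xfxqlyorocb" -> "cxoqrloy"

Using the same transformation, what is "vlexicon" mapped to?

oecxi

What's happening: take characters alternately from the front and the back (1st, last, 2nd, 2nd-last, ...), then delete the first 3 characters.
Applying both steps to "vlexicon": "vnloecxi", then "oecxi".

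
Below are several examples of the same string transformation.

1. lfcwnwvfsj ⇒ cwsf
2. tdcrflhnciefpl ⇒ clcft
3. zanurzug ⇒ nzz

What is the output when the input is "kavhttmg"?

vtk

Looking at the pairs, the operation is to move the first 2 characters to the end (rotate left by 2), then keep one character in every 3, starting at position 1 (positions 1st, 4th, 7th, ...).
Applying that to "kavhttmg" gives "vtk".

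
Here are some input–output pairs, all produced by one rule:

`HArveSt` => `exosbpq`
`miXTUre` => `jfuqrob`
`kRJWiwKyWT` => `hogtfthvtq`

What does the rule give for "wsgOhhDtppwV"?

The pattern: shift every letter 3 places backward in the alphabet (wrapping around), then convert every letter to lowercase.
"wsgOhhDtppwV" → "tpdLeeAqmmtS" → "tpdleeaqmmts".
(Check on "kRJWiwKyWT": → "hOGTftHvTQ" → "hogtfthvtq" ✓)

tpdleeaqmmts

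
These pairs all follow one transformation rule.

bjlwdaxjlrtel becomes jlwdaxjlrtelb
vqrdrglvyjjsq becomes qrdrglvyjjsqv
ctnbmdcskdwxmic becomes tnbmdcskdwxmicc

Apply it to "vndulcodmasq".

Looking at the pairs, the operation is to move the first character to the end.
On "vndulcodmasq" that produces "ndulcodmasqv".

ndulcodmasqv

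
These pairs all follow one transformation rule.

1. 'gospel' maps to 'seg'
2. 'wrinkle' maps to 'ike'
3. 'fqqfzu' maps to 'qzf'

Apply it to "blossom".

osm

The pattern: move the first character to the end, then keep every other character starting from the second (positions 2nd, 4th, 6th, ...).
"blossom" → "osm".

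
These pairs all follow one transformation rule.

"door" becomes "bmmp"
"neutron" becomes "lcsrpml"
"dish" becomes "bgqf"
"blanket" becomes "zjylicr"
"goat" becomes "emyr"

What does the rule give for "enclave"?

clajytc

What's happening: shift every letter 2 places backward in the alphabet (wrapping around).
On "enclave" that produces "clajytc".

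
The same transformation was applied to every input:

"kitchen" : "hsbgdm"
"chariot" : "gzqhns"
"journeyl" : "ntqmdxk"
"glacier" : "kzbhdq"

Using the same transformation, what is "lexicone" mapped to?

dwhbnmd

In each case the input is transformed by: shift every letter 1 place backward in the alphabet (wrapping around), then delete the first character.
"lexicone" → "dwhbnmd".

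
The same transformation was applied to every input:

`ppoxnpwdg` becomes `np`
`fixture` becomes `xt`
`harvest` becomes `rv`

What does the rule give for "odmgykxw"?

In each case the input is transformed by: move the last 3 characters to the front (rotate right by 3), then keep only the last 2 characters.
For "odmgykxw" the result is "gy".

gy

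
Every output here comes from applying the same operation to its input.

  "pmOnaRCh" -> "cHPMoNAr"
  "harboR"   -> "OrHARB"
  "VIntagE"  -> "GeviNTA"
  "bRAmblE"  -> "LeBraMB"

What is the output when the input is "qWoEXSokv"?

KVQwOexsO

Looking at the pairs, the operation is to move the last 2 characters to the front (rotate right by 2), then flip the case of every letter.
So "qWoEXSokv" becomes "KVQwOexsO".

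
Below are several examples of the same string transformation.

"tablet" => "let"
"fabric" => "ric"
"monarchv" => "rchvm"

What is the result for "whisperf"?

perfw

Each output is the input with this applied: swap the front and back halves of the string, then delete the last 3 characters.
Starting from "whisperf": after the first operation, "perfwhis"; after the second, "perfw".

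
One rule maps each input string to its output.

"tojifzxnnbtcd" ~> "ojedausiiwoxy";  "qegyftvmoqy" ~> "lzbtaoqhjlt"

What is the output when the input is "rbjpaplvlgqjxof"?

mwekvkgqgblesja

Rule — shift every letter 5 places backward in the alphabet (wrapping around).
Applying that to "rbjpaplvlgqjxof" gives "mwekvkgqgblesja".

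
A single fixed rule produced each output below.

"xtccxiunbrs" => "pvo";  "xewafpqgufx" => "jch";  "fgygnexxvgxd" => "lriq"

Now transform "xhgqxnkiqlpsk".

tadf

Looking at the pairs, the operation is to shift every letter 13 places forward in the alphabet (wrapping around) — i.e. ROT13, then keep one character in every 3, starting at position 3 (positions 3rd, 6th, 9th, ...).
On "xhgqxnkiqlpsk" that produces "tadf".
(Check on "xtccxiunbrs": → "kgppkvhaoef" → "pvo" ✓)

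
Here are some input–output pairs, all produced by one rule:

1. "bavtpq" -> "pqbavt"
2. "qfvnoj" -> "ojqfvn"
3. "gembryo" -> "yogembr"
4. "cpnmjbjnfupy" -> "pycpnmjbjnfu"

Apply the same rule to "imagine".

The pattern: move the last 2 characters to the front (rotate right by 2).
Applying that to "imagine" gives "neimagi".

neimagi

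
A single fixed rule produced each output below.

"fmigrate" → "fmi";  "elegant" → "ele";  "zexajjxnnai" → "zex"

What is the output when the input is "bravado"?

What's happening: keep only the first 3 characters.
On "bravado" that produces "bra".

bra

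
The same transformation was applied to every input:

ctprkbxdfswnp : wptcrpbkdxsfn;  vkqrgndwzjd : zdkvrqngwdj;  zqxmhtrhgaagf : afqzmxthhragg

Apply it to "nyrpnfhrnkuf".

fuynprfnrhkn

The rule is to swap each adjacent pair of characters (1↔2, 3↔4, ...), then move the last 2 characters to the front (rotate right by 2).
For "nyrpnfhrnkuf", step one produces "ynprfnrhknfu"; step two turns that into "fuynprfnrhkn".
(Check on "zqxmhtrhgaagf": → "qzmxthhraggaf" → "afqzmxthhragg" ✓)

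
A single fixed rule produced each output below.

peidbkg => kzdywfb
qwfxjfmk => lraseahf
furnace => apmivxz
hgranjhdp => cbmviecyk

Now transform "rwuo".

mrpj

The pattern: shift every letter 5 places backward in the alphabet (wrapping around).
For "rwuo" the result is "mrpj".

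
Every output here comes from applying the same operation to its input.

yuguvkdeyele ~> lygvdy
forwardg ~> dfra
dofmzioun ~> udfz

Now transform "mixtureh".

The transformation: move the last 3 characters to the front (rotate right by 3), then keep every other character starting from the second (positions 2nd, 4th, 6th, ...).
"mixtureh" → "emxu".
(Check on "forwardg": → "rdgforwa" → "dfra" ✓)

emxu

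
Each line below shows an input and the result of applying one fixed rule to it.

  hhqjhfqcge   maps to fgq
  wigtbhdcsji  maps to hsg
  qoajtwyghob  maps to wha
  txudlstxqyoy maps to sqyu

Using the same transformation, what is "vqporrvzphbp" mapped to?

rppp

The transformation: keep one character in every 3, starting at position 3 (positions 3rd, 6th, 9th, ...), then move the first character to the end.
Starting from "vqporrvzphbp": after the first operation, "prpp"; after the second, "rppp".
(Check on "qoajtwyghob": → "awh" → "wha" ✓)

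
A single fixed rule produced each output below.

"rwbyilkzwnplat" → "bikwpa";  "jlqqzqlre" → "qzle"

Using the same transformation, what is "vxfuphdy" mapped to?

fpd

The pattern: keep every other character starting from the first (positions 1st, 3rd, 5th, ...), then delete the first character.
"vxfuphdy" → "vfpd" → "fpd".
(Check on "rwbyilkzwnplat": → "rbikwpa" → "bikwpa" ✓)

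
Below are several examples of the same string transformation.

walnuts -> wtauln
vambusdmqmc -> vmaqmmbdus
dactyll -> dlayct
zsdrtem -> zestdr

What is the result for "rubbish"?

The pattern: delete the last character, then take characters alternately from the front and the back (1st, last, 2nd, 2nd-last, ...).
"rubbish" → "rubbis" → "rsuibb".
(Check on "zsdrtem": → "zsdrte" → "zestdr" ✓)

rsuibb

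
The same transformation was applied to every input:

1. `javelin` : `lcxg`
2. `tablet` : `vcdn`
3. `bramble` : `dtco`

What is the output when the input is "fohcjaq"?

Rule — shift every letter 2 places forward in the alphabet (wrapping around), then keep only the first 4 characters.
Working it through for "fohcjaq": intermediate "hqjelcs", final "hqje".

hqje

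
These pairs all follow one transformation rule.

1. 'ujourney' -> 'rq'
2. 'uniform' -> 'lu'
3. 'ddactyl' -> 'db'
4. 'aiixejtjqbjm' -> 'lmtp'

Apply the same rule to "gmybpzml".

bc

In each case the input is transformed by: shift every letter 3 places forward in the alphabet (wrapping around), then keep one character in every 3, starting at position 3 (positions 3rd, 6th, 9th, ...).
On "gmybpzml" that produces "bc".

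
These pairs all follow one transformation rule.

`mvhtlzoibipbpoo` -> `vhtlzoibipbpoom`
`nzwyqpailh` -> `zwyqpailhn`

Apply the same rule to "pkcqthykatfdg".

Each output is the input with this applied: move the first character to the end.
Applying that to "pkcqthykatfdg" gives "kcqthykatfdgp".

kcqthykatfdgp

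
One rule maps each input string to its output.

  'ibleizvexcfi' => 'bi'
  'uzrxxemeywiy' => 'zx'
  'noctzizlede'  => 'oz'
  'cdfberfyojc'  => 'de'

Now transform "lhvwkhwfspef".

What's happening: keep one character in every 3, starting at position 2 (positions 2nd, 5th, 8th, ...), then keep only the first 2 characters.
Working it through for "lhvwkhwfspef": intermediate "hkfe", final "hk".

hk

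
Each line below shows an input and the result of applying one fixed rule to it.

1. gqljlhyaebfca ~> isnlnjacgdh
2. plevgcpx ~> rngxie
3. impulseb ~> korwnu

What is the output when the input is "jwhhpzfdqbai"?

lyjjrbhfsd

The pattern: shift every letter 2 places forward in the alphabet (wrapping around), then delete the last 2 characters.
Working it through for "jwhhpzfdqbai": intermediate "lyjjrbhfsdck", final "lyjjrbhfsd".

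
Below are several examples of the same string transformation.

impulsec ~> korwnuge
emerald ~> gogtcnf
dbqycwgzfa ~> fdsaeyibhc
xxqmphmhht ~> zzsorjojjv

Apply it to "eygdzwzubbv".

gaifbybwddx

The rule is to shift every letter 2 places forward in the alphabet (wrapping around).
On "eygdzwzubbv" that produces "gaifbybwddx".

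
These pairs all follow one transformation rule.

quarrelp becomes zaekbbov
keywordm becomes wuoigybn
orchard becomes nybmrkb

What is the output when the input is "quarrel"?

The transformation: shift every letter 10 places forward in the alphabet (wrapping around), then move the last character to the front.
Applying both steps to "quarrel": "aekbbov", then "vaekbbo".

vaekbbo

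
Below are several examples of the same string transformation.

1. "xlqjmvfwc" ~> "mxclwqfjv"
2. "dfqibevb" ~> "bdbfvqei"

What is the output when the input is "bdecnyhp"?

nbpdheyc

Looking at the pairs, the operation is to take characters alternately from the front and the back (1st, last, 2nd, 2nd-last, ...), then move the last character to the front.
For "bdecnyhp", step one produces "bpdheycn"; step two turns that into "nbpdheyc".
(Check on "xlqjmvfwc": → "xclwqfjvm" → "mxclwqfjv" ✓)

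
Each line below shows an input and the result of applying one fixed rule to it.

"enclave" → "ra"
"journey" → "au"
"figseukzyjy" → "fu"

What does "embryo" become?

Looking at the pairs, the operation is to shift every letter 4 places backward in the alphabet (wrapping around), then keep only the last 2 characters.
On "embryo": the first step gives "aixnuk", and the second then gives "uk".

uk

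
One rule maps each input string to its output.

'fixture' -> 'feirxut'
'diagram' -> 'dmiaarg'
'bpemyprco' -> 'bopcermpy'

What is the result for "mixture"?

In each case the input is transformed by: take characters alternately from the front and the back (1st, last, 2nd, 2nd-last, ...).
"mixture" → "meirxut".

meirxut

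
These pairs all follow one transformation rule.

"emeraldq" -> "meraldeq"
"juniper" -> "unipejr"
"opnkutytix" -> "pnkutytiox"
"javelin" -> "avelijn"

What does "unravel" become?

Each output is the input with this applied: swap the first and last characters, then move the first character to the end.
Starting from "unravel": after the first operation, "lnraveu"; after the second, "nraveul".

nraveul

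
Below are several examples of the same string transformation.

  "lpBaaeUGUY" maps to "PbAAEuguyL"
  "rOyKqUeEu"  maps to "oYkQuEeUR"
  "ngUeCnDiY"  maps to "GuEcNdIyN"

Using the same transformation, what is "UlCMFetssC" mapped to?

The pattern: flip the case of every letter, then move the first character to the end.
On "UlCMFetssC": the first step gives "uLcmfETSSc", and the second then gives "LcmfETSScu".

LcmfETSScu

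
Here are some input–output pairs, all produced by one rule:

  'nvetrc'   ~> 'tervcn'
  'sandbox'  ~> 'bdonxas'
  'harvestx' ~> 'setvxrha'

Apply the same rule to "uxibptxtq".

xttpqbuix

In each case the input is transformed by: move the last 3 characters to the front (rotate right by 3), then take characters alternately from the front and the back (1st, last, 2nd, 2nd-last, ...).
For "uxibptxtq", step one produces "xtquxibpt"; step two turns that into "xttpqbuix".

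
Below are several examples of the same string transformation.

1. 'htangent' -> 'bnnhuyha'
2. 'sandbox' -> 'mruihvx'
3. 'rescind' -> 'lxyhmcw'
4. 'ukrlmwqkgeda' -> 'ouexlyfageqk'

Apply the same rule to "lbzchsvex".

Rule — take characters alternately from the front and the back (1st, last, 2nd, 2nd-last, ...), then shift every letter 6 places backward in the alphabet (wrapping around).
For "lbzchsvex", step one produces "lxbezvcsh"; step two turns that into "frvytpwmb".
(Check on "rescind": → "rdensic" → "lxyhmcw" ✓)

frvytpwmb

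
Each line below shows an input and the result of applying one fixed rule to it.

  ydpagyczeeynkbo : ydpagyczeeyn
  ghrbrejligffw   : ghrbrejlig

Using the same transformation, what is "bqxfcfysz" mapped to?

bqxfcf

The pattern: delete the last 3 characters.
Doing the same to "bqxfcfysz": "bqxfcf".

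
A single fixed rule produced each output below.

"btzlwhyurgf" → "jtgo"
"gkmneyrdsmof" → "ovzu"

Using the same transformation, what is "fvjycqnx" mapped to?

Rule — shift every letter 8 places forward in the alphabet (wrapping around), then keep one character in every 3, starting at position 1 (positions 1st, 4th, 7th, ...).
For "fvjycqnx", step one produces "ndrgkyvf"; step two turns that into "ngv".
(Check on "gkmneyrdsmof": → "osuvmgzlauwn" → "ovzu" ✓)

ngv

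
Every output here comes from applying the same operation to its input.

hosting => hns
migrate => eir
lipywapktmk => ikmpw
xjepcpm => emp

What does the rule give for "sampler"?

emr

Rule — sort the characters into alphabetical order, then keep every other character starting from the second (positions 2nd, 4th, 6th, ...).
For "sampler", step one produces "aelmprs"; step two turns that into "emr".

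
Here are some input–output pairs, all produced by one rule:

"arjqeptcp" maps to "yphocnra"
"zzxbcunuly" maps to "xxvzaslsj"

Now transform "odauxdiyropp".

mbysvbgwpmn

The pattern: delete the last character, then shift every letter 2 places backward in the alphabet (wrapping around).
So "odauxdiyropp" becomes "mbysvbgwpmn".
(Check on "zzxbcunuly": → "zzxbcunul" → "xxvzaslsj" ✓)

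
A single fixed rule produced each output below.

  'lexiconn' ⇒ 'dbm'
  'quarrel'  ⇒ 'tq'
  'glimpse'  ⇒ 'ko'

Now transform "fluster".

Each output is the input with this applied: keep one character in every 3, starting at position 2 (positions 2nd, 5th, 8th, ...), then shift every letter 1 place backward in the alphabet (wrapping around).
For "fluster", step one produces "lt"; step two turns that into "ks".

ks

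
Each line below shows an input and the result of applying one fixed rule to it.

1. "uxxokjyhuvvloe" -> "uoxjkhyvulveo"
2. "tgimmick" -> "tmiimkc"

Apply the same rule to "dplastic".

What's happening: swap each adjacent pair of characters (1↔2, 3↔4, ...), then delete the first character.
Working it through for "dplastic": intermediate "pdaltsci", final "daltsci".
(Check on "uxxokjyhuvvloe": → "xuoxjkhyvulveo" → "uoxjkhyvulveo" ✓)

daltsci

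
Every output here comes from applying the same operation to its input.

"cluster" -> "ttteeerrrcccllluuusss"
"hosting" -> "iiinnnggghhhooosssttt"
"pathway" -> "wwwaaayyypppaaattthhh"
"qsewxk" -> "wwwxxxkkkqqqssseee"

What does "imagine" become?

In each case the input is transformed by: move the last 3 characters to the front (rotate right by 3), then repeat every character 3 times.
Doing the same to "imagine": "iiinnneeeiiimmmaaaggg".

iiinnneeeiiimmmaaaggg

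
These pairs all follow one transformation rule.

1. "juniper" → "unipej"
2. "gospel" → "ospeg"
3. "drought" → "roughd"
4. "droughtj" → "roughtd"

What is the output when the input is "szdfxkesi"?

zdfxkess

What's happening: delete the last character, then move the first character to the end.
Working it through for "szdfxkesi": intermediate "szdfxkes", final "zdfxkess".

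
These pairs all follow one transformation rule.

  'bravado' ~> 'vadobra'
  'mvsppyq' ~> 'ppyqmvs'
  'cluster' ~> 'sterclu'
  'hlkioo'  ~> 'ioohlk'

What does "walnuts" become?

Looking at the pairs, the operation is to move the first 3 characters to the end (rotate left by 3).
Doing the same to "walnuts": "nutswal".

nutswal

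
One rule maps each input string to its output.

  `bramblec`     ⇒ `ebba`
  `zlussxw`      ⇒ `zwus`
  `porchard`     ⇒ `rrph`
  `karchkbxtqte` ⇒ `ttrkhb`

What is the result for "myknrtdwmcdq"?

rmmkdd

Rule — keep every other character starting from the first (positions 1st, 3rd, 5th, ...), then sort the characters into reverse alphabetical order.
So "myknrtdwmcdq" becomes "rmmkdd".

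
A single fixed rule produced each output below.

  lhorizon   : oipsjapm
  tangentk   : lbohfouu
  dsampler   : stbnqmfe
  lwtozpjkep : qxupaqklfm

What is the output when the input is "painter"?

sbjoufq

Rule — swap the first and last characters, then shift every letter 1 place forward in the alphabet (wrapping around).
On "painter": the first step gives "raintep", and the second then gives "sbjoufq".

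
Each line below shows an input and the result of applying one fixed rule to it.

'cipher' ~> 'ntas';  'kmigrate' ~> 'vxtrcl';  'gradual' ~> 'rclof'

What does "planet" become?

awly

In each case the input is transformed by: delete the last 2 characters, then shift every letter 11 places forward in the alphabet (wrapping around).
"planet" → "plan" → "awly".
(Check on "kmigrate": → "kmigra" → "vxtrcl" ✓)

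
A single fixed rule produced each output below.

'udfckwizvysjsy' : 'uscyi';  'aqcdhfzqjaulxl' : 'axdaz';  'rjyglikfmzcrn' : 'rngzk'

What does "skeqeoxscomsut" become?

suqox

Looking at the pairs, the operation is to keep one character in every 3, starting at position 1 (positions 1st, 4th, 7th, ...), then take characters alternately from the front and the back (1st, last, 2nd, 2nd-last, ...).
Working it through for "skeqeoxscomsut": intermediate "sqxou", final "suqox".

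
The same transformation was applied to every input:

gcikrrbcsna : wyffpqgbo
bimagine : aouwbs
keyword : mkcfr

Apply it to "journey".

The transformation: shift every letter 12 places backward in the alphabet (wrapping around), then delete the first 2 characters.
For "journey", step one produces "xcifbsm"; step two turns that into "ifbsm".

ifbsm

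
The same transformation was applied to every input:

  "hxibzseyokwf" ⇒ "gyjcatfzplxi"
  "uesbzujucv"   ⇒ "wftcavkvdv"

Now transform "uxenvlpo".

pyfowmqv

Each output is the input with this applied: shift every letter 1 place forward in the alphabet (wrapping around), then swap the first and last characters.
For "uxenvlpo", step one produces "vyfowmqp"; step two turns that into "pyfowmqv".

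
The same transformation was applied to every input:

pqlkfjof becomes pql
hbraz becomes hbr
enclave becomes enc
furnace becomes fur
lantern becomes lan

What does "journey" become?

jou

In each case the input is transformed by: keep only the first 3 characters.
"journey" → "jou".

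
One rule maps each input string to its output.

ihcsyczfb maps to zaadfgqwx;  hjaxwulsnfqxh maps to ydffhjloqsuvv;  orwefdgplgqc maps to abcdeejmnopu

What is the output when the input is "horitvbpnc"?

The pattern: sort the characters into alphabetical order, then shift every letter 2 places backward in the alphabet (wrapping around).
Starting from "horitvbpnc": after the first operation, "bchinoprtv"; after the second, "zafglmnprt".

zafglmnprt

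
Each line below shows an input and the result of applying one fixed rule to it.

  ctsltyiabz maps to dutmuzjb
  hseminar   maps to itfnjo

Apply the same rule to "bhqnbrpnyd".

The rule is to delete the last 2 characters, then shift every letter 1 place forward in the alphabet (wrapping around).
Starting from "bhqnbrpnyd": after the first operation, "bhqnbrpn"; after the second, "cirocsqo".
(Check on "ctsltyiabz": → "ctsltyia" → "dutmuzjb" ✓)

cirocsqo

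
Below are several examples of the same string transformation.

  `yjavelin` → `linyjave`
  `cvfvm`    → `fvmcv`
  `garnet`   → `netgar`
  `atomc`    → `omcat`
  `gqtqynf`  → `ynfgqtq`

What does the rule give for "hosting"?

inghost

The rule is to move the last 3 characters to the front (rotate right by 3).
"hosting" → "inghost".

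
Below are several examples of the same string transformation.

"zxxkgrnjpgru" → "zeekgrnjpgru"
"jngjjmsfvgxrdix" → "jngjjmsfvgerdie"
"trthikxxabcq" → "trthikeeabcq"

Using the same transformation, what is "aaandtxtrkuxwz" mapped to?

Each output is the input with this applied: replace every "x" with "e".
Doing the same to "aaandtxtrkuxwz": "aaandtetrkuewz".

aaandtetrkuewz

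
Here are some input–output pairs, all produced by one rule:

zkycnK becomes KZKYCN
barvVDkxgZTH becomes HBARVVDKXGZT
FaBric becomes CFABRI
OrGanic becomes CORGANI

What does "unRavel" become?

LUNRAVE

The rule is to move the last character to the front, then convert every letter to uppercase.
Applying both steps to "unRavel": "lunRave", then "LUNRAVE".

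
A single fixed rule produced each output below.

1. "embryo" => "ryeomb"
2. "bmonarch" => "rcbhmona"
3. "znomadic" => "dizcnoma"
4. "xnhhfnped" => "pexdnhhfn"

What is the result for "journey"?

The transformation: swap the first and last characters, then move the last 3 characters to the front (rotate right by 3).
"journey" → "yournej" → "nejyour".

nejyour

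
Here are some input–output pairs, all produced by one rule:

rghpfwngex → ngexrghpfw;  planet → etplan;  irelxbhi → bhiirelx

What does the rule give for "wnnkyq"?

yqwnnk

What's happening: swap the front and back halves of the string, then move the first character to the end.
So "wnnkyq" becomes "yqwnnk".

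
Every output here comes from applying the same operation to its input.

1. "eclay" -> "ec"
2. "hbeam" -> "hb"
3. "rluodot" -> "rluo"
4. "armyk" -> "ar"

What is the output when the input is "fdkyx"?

In each case the input is transformed by: delete the last 3 characters.
Applying that to "fdkyx" gives "fd".

fd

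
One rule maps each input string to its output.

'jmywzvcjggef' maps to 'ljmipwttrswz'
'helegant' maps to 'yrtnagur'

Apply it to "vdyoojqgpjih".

lbbwdtcwvuiq

Each output is the input with this applied: shift every letter 13 places forward in the alphabet (wrapping around) — i.e. ROT13, then move the first 2 characters to the end (rotate left by 2).
On "vdyoojqgpjih": the first step gives "iqlbbwdtcwvu", and the second then gives "lbbwdtcwvuiq".
(Check on "helegant": → "uryrtnag" → "yrtnagur" ✓)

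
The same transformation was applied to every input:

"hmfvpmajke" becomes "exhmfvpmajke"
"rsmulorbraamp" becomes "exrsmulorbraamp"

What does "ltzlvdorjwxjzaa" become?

The rule is to prepend "ex".
"ltzlvdorjwxjzaa" → "exltzlvdorjwxjzaa".

exltzlvdorjwxjzaa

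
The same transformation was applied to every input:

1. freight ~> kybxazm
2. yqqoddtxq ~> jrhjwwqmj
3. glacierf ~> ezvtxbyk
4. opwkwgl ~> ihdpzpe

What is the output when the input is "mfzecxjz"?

In each case the input is transformed by: shift every letter 7 places backward in the alphabet (wrapping around), then swap each adjacent pair of characters (1↔2, 3↔4, ...).
Starting from "mfzecxjz": after the first operation, "fysxvqcs"; after the second, "yfxsqvsc".
(Check on "opwkwgl": → "hipdpze" → "ihdpzpe" ✓)

yfxsqvsc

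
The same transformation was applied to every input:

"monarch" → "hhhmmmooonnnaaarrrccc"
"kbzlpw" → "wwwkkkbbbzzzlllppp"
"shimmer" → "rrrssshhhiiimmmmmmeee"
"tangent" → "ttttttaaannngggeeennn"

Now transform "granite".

eeegggrrraaannniiittt

The rule is to repeat every character 3 times, then move the last 3 characters to the front (rotate right by 3).
For "granite", step one produces "gggrrraaannniiittteee"; step two turns that into "eeegggrrraaannniiittt".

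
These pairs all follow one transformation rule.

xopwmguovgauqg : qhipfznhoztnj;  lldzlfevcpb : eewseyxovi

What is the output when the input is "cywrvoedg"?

vrpkohxw

Each output is the input with this applied: shift every letter 7 places backward in the alphabet (wrapping around), then delete the last character.
On "cywrvoedg": the first step gives "vrpkohxwz", and the second then gives "vrpkohxw".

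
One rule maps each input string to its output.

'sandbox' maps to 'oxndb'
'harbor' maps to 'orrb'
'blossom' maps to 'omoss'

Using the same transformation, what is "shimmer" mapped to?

erimm

Looking at the pairs, the operation is to delete the first 2 characters, then move the last 2 characters to the front (rotate right by 2).
Starting from "shimmer": after the first operation, "immer"; after the second, "erimm".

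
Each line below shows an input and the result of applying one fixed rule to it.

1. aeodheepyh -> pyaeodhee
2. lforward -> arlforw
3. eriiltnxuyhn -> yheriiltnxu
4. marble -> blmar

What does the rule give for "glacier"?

ieglac

What's happening: delete the last character, then move the last 2 characters to the front (rotate right by 2).
Applying that to "glacier" gives "ieglac".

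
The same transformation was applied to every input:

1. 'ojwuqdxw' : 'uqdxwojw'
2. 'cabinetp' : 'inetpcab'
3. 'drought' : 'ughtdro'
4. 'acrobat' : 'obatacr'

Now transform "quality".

lityqua

In each case the input is transformed by: move the first 3 characters to the end (rotate left by 3).
"quality" → "lityqua".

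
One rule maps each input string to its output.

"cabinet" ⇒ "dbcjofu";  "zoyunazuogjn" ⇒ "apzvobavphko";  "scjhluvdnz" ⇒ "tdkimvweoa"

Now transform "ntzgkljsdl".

ouahlmktem

In each case the input is transformed by: shift every letter 1 place forward in the alphabet (wrapping around).
Applying that to "ntzgkljsdl" gives "ouahlmktem".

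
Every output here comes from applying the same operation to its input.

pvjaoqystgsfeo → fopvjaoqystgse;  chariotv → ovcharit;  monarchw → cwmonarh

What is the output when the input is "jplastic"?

The transformation: move the last 2 characters to the front (rotate right by 2), then swap the first and last characters.
For "jplastic", step one produces "icjplast"; step two turns that into "tcjplasi".

tcjplasi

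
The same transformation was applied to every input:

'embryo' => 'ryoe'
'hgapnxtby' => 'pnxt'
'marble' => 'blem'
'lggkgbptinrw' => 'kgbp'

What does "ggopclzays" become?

Rule — move the first 3 characters to the end (rotate left by 3), then keep only the first 4 characters.
On "ggopclzays": the first step gives "pclzaysggo", and the second then gives "pclz".

pclz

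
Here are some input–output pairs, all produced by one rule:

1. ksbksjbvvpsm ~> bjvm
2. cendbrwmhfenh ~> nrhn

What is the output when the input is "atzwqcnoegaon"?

The pattern: keep one character in every 3, starting at position 3 (positions 3rd, 6th, 9th, ...).
"atzwqcnoegaon" → "zceo".

zceo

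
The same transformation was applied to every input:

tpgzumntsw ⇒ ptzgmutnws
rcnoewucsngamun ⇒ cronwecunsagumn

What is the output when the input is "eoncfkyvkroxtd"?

Looking at the pairs, the operation is to swap each adjacent pair of characters (1↔2, 3↔4, ...).
Applying that to "eoncfkyvkroxtd" gives "oecnkfvyrkxodt".

oecnkfvyrkxodt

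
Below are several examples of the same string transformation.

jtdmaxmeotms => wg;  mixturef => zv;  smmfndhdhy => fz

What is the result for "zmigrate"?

mz

Looking at the pairs, the operation is to shift every letter 13 places forward in the alphabet (wrapping around) — i.e. ROT13, then keep only the first 2 characters.
On "zmigrate": the first step gives "mzvtengr", and the second then gives "mz".
(Check on "jtdmaxmeotms": → "wgqznkzrbgzf" → "wg" ✓)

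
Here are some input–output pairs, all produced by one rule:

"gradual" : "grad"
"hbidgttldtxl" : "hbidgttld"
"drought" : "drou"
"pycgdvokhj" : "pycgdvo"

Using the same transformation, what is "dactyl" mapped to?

dac

Looking at the pairs, the operation is to delete the last 3 characters.
On "dactyl" that produces "dac".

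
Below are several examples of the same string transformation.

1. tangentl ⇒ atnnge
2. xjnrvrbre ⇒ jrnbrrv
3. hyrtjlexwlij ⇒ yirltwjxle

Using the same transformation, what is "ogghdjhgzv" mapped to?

gzgghhdj

The rule is to take characters alternately from the front and the back (1st, last, 2nd, 2nd-last, ...), then delete the first 2 characters.
On "ogghdjhgzv": the first step gives "ovgzgghhdj", and the second then gives "gzgghhdj".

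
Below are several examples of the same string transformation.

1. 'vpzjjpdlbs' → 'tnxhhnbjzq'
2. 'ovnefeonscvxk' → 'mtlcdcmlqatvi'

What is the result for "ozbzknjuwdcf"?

mxzxilhsubad

The rule is to shift every letter 2 places backward in the alphabet (wrapping around).
So "ozbzknjuwdcf" becomes "mxzxilhsubad".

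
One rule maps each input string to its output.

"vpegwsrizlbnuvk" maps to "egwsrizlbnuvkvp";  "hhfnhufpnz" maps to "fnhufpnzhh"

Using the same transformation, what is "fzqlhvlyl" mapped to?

Rule — move the first 2 characters to the end (rotate left by 2).
For "fzqlhvlyl" the result is "qlhvlylfz".

qlhvlylfz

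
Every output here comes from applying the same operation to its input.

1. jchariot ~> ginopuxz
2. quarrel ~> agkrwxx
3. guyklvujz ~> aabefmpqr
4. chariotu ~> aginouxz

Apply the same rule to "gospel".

The rule is to shift every letter 6 places forward in the alphabet (wrapping around), then sort the characters into alphabetical order.
Applying that to "gospel" gives "kmruvy".

kmruvy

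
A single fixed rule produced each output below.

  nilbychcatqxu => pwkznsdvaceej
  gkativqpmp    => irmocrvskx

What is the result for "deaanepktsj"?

What's happening: shift every letter 2 places forward in the alphabet (wrapping around), then take characters alternately from the front and the back (1st, last, 2nd, 2nd-last, ...).
"deaanepktsj" → "fgccpgrmvul" → "flgucvcmprg".

flgucvcmprg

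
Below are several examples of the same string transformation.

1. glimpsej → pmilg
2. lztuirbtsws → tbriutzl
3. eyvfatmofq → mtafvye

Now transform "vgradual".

In each case the input is transformed by: reverse the string, then delete the first 3 characters.
Starting from "vgradual": after the first operation, "laudargv"; after the second, "dargv".

dargv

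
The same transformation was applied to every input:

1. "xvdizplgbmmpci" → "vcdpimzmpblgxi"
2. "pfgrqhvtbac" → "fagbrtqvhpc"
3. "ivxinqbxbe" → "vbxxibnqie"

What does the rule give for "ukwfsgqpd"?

What's happening: take characters alternately from the front and the back (1st, last, 2nd, 2nd-last, ...), then move the first 2 characters to the end (rotate left by 2).
For "ukwfsgqpd", step one produces "udkpwqfgs"; step two turns that into "kpwqfgsud".

kpwqfgsud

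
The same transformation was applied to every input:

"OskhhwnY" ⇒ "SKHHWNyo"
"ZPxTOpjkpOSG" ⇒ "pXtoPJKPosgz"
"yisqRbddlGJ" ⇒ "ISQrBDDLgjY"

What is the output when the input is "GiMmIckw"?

ImMiCKWg

In each case the input is transformed by: flip the case of every letter, then move the first character to the end.
Starting from "GiMmIckw": after the first operation, "gImMiCKW"; after the second, "ImMiCKWg".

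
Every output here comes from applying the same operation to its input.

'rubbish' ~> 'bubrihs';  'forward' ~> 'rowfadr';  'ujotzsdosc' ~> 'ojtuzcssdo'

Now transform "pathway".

In each case the input is transformed by: move the first 2 characters to the end (rotate left by 2), then take characters alternately from the front and the back (1st, last, 2nd, 2nd-last, ...).
Starting from "pathway": after the first operation, "thwaypa"; after the second, "tahpwya".

tahpwya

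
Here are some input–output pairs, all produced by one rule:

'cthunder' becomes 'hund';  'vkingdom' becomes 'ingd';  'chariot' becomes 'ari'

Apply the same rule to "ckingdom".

ingd

The rule is to delete the first 2 characters, then delete the last 2 characters.
"ckingdom" → "ingdom" → "ingd".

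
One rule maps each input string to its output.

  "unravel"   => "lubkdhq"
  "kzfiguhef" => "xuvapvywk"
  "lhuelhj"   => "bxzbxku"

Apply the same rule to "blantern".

uhdrbqdj

The pattern: move the last 3 characters to the front (rotate right by 3), then shift every letter 10 places backward in the alphabet (wrapping around).
Doing the same to "blantern": "uhdrbqdj".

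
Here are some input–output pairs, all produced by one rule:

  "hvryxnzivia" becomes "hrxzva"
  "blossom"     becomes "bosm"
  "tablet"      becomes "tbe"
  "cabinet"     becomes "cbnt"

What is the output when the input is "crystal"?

What's happening: keep every other character starting from the first (positions 1st, 3rd, 5th, ...).
On "crystal" that produces "cytl".

cytl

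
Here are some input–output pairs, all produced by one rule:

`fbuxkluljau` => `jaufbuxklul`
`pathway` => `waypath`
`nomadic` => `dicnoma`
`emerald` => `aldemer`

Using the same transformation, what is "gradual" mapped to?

ualgrad

The pattern: move the last 3 characters to the front (rotate right by 3).
Doing the same to "gradual": "ualgrad".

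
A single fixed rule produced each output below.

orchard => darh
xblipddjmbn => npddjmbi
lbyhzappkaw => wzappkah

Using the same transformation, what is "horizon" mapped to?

nzoi

The transformation: delete the first 3 characters, then swap the first and last characters.
Applying both steps to "horizon": "izon", then "nzoi".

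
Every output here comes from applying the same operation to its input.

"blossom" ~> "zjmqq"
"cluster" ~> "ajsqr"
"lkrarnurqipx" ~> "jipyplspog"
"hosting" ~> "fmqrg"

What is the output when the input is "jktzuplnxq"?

What's happening: delete the last 2 characters, then shift every letter 2 places backward in the alphabet (wrapping around).
On "jktzuplnxq": the first step gives "jktzupln", and the second then gives "hirxsnjl".

hirxsnjl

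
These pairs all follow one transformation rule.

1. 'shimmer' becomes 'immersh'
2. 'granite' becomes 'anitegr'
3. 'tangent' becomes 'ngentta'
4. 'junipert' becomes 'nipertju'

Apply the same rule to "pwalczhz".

alczhzpw

What's happening: move the first 2 characters to the end (rotate left by 2).
For "pwalczhz" the result is "alczhzpw".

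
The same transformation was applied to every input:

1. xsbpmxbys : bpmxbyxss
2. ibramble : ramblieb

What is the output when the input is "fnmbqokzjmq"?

Each output is the input with this applied: swap the first and last characters, then move the first 2 characters to the end (rotate left by 2).
On "fnmbqokzjmq": the first step gives "qnmbqokzjmf", and the second then gives "mbqokzjmfqn".

mbqokzjmfqn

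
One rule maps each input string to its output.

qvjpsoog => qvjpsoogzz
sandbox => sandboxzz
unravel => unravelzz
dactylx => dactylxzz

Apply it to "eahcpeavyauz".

eahcpeavyauzzz

What's happening: append "zz".
For "eahcpeavyauz" the result is "eahcpeavyauzzz".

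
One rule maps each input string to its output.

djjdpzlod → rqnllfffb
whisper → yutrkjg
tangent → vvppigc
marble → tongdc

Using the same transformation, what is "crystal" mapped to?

vutneca

Rule — shift every letter 2 places forward in the alphabet (wrapping around), then sort the characters into reverse alphabetical order.
For "crystal", step one produces "etauvcn"; step two turns that into "vutneca".
(Check on "whisper": → "yjkurgt" → "yutrkjg" ✓)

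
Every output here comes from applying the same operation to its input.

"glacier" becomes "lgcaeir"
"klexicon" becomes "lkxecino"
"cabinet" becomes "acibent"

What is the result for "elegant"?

legenat

The pattern: swap each adjacent pair of characters (1↔2, 3↔4, ...).
So "elegant" becomes "legenat".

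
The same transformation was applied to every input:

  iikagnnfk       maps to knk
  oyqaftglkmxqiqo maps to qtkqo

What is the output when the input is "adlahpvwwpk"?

Each output is the input with this applied: keep one character in every 3, starting at position 3 (positions 3rd, 6th, 9th, ...).
For "adlahpvwwpk" the result is "lpw".

lpw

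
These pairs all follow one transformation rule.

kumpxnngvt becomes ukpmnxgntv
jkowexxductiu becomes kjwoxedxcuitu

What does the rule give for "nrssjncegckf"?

In each case the input is transformed by: swap each adjacent pair of characters (1↔2, 3↔4, ...).
On "nrssjncegckf" that produces "rnssnjeccgfk".

rnssnjeccgfk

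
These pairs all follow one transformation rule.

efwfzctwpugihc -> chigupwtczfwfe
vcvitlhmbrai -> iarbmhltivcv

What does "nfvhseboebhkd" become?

What's happening: reverse the string.
So "nfvhseboebhkd" becomes "dkhbeobeshvfn".

dkhbeobeshvfn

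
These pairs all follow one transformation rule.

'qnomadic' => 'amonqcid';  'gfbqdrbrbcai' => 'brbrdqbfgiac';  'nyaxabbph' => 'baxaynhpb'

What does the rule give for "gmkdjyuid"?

Looking at the pairs, the operation is to move the last 3 characters to the front (rotate right by 3), then reverse the string.
Applying both steps to "gmkdjyuid": "uidgmkdjy", then "yjdkmgdiu".

yjdkmgdiu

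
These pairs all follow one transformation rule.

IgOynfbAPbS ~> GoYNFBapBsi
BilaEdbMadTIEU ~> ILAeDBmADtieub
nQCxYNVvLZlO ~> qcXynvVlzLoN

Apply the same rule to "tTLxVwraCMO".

In each case the input is transformed by: flip the case of every letter, then move the first character to the end.
Applying both steps to "tTLxVwraCMO": "TtlXvWRAcmo", then "tlXvWRAcmoT".

tlXvWRAcmoT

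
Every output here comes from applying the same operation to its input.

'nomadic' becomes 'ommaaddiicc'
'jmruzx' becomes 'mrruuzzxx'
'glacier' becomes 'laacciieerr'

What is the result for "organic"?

rggaanniicc

Looking at the pairs, the operation is to double every character, then delete the first 3 characters.
On "organic" that produces "rggaanniicc".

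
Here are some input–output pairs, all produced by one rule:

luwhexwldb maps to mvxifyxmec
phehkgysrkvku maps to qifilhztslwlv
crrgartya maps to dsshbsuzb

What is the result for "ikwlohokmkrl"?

The transformation: shift every letter 1 place forward in the alphabet (wrapping around).
So "ikwlohokmkrl" becomes "jlxmpiplnlsm".

jlxmpiplnlsm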